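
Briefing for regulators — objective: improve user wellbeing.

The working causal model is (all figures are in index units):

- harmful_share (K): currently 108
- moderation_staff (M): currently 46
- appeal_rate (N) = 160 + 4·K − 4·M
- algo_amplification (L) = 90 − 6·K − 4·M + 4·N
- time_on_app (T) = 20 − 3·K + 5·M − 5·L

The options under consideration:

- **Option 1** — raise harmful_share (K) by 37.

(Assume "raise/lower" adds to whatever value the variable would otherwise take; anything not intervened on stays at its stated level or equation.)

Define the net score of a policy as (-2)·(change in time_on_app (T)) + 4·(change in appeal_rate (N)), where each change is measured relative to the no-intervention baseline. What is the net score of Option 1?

4514

Baseline:
  K = 108
  M = 46
  N = 160 + 4·108 − 4·46 = 408
  L = 90 − 6·108 − 4·46 + 4·408 = 890
  T = 20 − 3·108 + 5·46 − 5·890 = -4524
Option 1 (K + 37):
  K = 108 + 37 = 145
  M = 46
  N = 160 + 4·145 − 4·46 = 556
  L = 90 − 6·145 − 4·46 + 4·556 = 1260
  T = 20 − 3·145 + 5·46 − 5·1260 = -6485
ΔT = -6485 − (-4524) = -1961; ΔN = 556 − 408 = 148
Score = (-2)·(-1961) + 4·148 = 4514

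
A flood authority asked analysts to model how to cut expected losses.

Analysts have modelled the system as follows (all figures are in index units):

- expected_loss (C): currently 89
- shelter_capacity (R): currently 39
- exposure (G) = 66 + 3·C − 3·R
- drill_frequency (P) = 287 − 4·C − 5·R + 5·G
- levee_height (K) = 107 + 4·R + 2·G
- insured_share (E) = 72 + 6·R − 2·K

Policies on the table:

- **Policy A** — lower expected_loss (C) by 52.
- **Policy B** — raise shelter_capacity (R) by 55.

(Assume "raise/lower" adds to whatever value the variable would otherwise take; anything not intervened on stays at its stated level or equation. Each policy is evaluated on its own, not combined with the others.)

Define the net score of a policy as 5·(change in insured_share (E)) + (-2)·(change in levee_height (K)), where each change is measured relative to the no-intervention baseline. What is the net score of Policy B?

Baseline:
  C = 89
  R = 39
  G = 66 + 3·89 − 3·39 = 216
  K = 107 + 4·39 + 2·216 = 695
  E = 72 + 6·39 − 2·695 = -1084
Policy B (R + 55):
  C = 89
  R = 39 + 55 = 94
  G = 66 + 3·89 − 3·94 = 51
  K = 107 + 4·94 + 2·51 = 585
  E = 72 + 6·94 − 2·585 = -534
ΔE = -534 − (-1084) = 550; ΔK = 585 − 695 = -110
Score = 5·550 + (-2)·(-110) = 2970

2970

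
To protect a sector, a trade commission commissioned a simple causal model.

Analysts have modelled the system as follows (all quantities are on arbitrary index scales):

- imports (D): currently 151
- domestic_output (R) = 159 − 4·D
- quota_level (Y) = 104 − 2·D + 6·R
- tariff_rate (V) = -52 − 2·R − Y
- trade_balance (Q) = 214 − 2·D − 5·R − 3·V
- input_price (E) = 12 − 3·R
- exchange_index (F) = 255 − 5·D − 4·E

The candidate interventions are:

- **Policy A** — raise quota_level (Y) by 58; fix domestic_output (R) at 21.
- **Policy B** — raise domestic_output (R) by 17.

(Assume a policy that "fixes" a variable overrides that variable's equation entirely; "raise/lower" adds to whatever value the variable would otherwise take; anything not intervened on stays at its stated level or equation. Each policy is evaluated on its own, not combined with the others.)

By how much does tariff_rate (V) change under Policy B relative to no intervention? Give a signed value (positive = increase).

Baseline:
  D = 151
  R = 159 − 4·151 = -445
  Y = 104 − 2·151 + 6·(-445) = -2868
  V = -52 − 2·(-445) − (-2868) = 3706
Policy B (R + 17):
  D = 151
  R = 159 − 4·151 (+17 from intervention) = -428
  Y = 104 − 2·151 + 6·(-428) = -2766
  V = -52 − 2·(-428) − (-2766) = 3570
Change in V: 3570 − 3706 = -136

-136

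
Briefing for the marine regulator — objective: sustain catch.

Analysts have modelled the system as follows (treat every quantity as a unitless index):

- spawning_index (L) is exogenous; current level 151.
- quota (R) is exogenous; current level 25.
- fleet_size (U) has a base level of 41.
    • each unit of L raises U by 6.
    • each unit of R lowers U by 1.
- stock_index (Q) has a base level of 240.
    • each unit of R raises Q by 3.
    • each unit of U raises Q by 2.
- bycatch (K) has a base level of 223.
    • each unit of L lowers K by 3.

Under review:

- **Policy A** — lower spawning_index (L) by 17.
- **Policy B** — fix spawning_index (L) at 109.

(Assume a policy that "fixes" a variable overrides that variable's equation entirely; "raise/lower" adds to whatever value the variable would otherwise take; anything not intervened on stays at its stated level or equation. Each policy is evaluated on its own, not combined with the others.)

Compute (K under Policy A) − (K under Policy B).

-75

Policy A (L − 17):
  L = 151 − 17 = 134
  K = 223 − 3·134 = -179
Policy B (L := 109):
  L = 109
  K = 223 − 3·109 = -104
K: -179 − (-104) = -75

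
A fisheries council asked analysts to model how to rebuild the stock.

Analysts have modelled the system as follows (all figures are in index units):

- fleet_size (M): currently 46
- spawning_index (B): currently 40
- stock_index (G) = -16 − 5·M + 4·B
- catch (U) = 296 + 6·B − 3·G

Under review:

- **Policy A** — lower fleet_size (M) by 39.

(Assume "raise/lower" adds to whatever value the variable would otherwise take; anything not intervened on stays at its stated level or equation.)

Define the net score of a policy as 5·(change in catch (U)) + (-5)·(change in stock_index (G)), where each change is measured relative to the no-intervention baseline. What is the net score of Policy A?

Baseline:
  M = 46
  B = 40
  G = -16 − 5·46 + 4·40 = -86
  U = 296 + 6·40 − 3·(-86) = 794
Policy A (M − 39):
  M = 46 − 39 = 7
  B = 40
  G = -16 − 5·7 + 4·40 = 109
  U = 296 + 6·40 − 3·109 = 209
ΔU = 209 − 794 = -585; ΔG = 109 − (-86) = 195
Score = 5·(-585) + (-5)·195 = -3900

-3900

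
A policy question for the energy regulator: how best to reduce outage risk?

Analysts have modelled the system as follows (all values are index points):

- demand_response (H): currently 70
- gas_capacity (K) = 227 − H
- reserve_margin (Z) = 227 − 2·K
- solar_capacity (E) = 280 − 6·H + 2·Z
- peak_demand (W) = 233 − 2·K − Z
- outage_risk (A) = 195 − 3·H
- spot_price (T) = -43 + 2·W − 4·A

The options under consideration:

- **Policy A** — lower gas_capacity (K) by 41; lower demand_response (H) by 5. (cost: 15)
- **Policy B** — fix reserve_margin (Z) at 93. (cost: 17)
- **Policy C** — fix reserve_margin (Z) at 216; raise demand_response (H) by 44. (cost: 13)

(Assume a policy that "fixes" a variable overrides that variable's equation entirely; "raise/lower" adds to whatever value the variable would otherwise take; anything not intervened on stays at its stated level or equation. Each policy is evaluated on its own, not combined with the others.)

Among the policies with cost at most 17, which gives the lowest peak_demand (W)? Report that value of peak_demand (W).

Policy A (K − 41, H − 5):
  H = 70 − 5 = 65
  K = 227 − 65 (−41 from intervention) = 121
  Z = 227 − 2·121 = -15
  W = 233 − 2·121 − (-15) = 6
Policy B (Z := 93):
  H = 70
  K = 227 − 70 = 157
  Z = 93
  W = 233 − 2·157 − 93 = -174
Policy C (Z := 216, H + 44):
  H = 70 + 44 = 114
  K = 227 − 114 = 113
  Z = 216
  W = 233 − 2·113 − 216 = -209
Comparing — Policy A: W=6, Policy B: W=-174, Policy C: W=-209. Lowest is -209 (Policy C).

-209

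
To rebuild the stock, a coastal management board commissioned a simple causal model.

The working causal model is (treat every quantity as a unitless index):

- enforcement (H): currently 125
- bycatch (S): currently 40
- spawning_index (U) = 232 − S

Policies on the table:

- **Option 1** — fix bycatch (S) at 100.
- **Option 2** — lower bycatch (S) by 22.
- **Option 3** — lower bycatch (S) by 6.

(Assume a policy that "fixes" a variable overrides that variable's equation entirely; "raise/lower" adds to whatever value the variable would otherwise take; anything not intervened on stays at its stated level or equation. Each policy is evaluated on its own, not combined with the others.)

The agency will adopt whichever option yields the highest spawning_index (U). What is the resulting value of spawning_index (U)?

Option 1 (S := 100):
  S = 100
  U = 232 − 100 = 132
Option 2 (S − 22):
  S = 40 − 22 = 18
  U = 232 − 18 = 214
Option 3 (S − 6):
  S = 40 − 6 = 34
  U = 232 − 34 = 198
Comparing — Option 1: U=132, Option 2: U=214, Option 3: U=198. Highest is 214 (Option 2).

214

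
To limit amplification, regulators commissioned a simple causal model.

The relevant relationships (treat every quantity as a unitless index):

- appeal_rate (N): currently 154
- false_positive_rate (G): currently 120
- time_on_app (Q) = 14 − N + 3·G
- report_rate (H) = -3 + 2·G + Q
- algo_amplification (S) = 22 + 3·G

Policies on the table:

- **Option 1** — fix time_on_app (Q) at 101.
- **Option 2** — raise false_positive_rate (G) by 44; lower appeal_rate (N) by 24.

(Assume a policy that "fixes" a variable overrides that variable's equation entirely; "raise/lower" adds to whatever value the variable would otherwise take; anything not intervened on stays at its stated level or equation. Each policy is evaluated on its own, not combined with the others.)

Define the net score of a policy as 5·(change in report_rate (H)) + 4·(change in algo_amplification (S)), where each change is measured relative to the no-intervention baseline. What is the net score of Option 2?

1748

Baseline:
  N = 154
  G = 120
  Q = 14 − 154 + 3·120 = 220
  H = -3 + 2·120 + 220 = 457
  S = 22 + 3·120 = 382
Option 2 (G + 44, N − 24):
  N = 154 − 24 = 130
  G = 120 + 44 = 164
  Q = 14 − 130 + 3·164 = 376
  H = -3 + 2·164 + 376 = 701
  S = 22 + 3·164 = 514
ΔH = 701 − 457 = 244; ΔS = 514 − 382 = 132
Score = 5·244 + 4·132 = 1748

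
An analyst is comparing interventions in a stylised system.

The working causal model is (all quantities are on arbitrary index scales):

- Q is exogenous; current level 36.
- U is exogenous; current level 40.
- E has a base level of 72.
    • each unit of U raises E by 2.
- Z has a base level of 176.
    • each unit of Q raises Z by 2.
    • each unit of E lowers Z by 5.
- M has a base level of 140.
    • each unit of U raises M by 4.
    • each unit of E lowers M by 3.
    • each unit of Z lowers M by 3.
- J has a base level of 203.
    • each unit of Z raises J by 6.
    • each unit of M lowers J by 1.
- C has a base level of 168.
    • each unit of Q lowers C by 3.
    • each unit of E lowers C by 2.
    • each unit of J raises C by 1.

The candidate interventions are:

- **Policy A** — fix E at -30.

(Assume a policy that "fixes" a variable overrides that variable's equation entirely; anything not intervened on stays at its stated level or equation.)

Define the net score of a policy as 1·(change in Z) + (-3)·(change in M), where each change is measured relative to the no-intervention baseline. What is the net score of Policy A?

7462

Baseline:
  Q = 36
  U = 40
  E = 72 + 2·40 = 152
  Z = 176 + 2·36 − 5·152 = -512
  M = 140 + 4·40 − 3·152 − 3·(-512) = 1380
Policy A (E := -30):
  Q = 36
  U = 40
  E = -30
  Z = 176 + 2·36 − 5·(-30) = 398
  M = 140 + 4·40 − 3·(-30) − 3·398 = -804
ΔZ = 398 − (-512) = 910; ΔM = -804 − 1380 = -2184
Score = 1·910 + (-3)·(-2184) = 7462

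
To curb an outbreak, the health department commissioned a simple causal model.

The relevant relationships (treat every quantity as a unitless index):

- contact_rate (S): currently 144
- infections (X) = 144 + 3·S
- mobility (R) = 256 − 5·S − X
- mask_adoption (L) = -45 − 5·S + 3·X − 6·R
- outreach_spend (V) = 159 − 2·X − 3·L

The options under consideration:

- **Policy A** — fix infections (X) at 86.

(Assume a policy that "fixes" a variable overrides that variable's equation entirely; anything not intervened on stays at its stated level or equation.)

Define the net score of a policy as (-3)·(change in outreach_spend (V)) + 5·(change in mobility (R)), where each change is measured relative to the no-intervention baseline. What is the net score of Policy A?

-40180

Baseline:
  S = 144
  X = 144 + 3·144 = 576
  R = 256 − 5·144 − 576 = -1040
  L = -45 − 5·144 + 3·576 − 6·(-1040) = 7203
  V = 159 − 2·576 − 3·7203 = -22602
Policy A (X := 86):
  S = 144
  X = 86
  R = 256 − 5·144 − 86 = -550
  L = -45 − 5·144 + 3·86 − 6·(-550) = 2793
  V = 159 − 2·86 − 3·2793 = -8392
ΔV = -8392 − (-22602) = 14210; ΔR = -550 − (-1040) = 490
Score = (-3)·14210 + 5·490 = -40180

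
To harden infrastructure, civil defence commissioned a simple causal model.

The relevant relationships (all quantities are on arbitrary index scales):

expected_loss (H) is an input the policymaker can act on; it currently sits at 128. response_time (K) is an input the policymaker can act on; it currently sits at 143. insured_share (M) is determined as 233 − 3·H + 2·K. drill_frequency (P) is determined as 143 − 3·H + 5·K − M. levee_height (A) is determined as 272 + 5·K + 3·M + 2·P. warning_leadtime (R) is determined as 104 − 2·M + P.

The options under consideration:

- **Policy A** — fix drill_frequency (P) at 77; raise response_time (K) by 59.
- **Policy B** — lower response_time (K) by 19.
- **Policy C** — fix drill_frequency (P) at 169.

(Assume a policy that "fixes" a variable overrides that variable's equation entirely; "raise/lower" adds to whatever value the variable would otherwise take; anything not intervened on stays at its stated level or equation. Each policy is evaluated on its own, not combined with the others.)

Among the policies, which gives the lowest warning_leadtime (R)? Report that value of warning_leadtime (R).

-325

Policy A (P := 77, K + 59):
  H = 128
  K = 143 + 59 = 202
  M = 233 − 3·128 + 2·202 = 253
  P = 77
  R = 104 − 2·253 + 77 = -325
Policy B (K − 19):
  H = 128
  K = 143 − 19 = 124
  M = 233 − 3·128 + 2·124 = 97
  P = 143 − 3·128 + 5·124 − 97 = 282
  R = 104 − 2·97 + 282 = 192
Policy C (P := 169):
  H = 128
  K = 143
  M = 233 − 3·128 + 2·143 = 135
  P = 169
  R = 104 − 2·135 + 169 = 3
Comparing — Policy A: R=-325, Policy B: R=192, Policy C: R=3. Lowest is -325 (Policy A).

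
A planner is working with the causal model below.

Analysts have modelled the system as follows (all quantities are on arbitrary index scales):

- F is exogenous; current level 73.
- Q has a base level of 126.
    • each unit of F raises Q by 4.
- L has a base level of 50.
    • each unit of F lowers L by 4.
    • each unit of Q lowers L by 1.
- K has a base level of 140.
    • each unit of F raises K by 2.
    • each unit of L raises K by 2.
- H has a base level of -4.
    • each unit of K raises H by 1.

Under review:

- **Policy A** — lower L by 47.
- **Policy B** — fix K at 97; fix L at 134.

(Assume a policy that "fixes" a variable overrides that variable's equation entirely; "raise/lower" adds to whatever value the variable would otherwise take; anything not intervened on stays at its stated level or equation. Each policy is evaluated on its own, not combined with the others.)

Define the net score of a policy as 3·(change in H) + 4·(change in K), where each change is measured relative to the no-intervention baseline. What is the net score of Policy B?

7917

Baseline:
  F = 73
  Q = 126 + 4·73 = 418
  L = 50 − 4·73 − 418 = -660
  K = 140 + 2·73 + 2·(-660) = -1034
  H = -4 + (-1034) = -1038
Policy B (K := 97, L := 134):
  F = 73
  Q = 126 + 4·73 = 418
  L = 134
  K = 97
  H = -4 + 97 = 93
ΔH = 93 − (-1038) = 1131; ΔK = 97 − (-1034) = 1131
Score = 3·1131 + 4·1131 = 7917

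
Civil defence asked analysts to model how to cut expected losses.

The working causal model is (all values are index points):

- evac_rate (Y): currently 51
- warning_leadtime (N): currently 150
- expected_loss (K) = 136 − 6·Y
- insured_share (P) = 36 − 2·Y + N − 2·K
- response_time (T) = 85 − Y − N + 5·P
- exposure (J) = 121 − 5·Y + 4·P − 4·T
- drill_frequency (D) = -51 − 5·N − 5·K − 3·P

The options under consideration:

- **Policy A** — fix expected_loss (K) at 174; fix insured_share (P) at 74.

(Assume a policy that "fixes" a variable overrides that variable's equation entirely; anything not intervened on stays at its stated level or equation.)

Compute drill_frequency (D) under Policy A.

-1893

Policy A (K := 174, P := 74):
  Y = 51
  N = 150
  K = 174
  P = 74
  D = -51 − 5·150 − 5·174 − 3·74 = -1893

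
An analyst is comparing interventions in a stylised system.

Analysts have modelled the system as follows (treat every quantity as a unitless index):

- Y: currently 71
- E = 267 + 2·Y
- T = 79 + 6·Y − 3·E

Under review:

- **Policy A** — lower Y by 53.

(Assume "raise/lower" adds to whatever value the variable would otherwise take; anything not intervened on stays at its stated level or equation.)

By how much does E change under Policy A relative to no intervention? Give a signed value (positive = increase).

Baseline:
  Y = 71
  E = 267 + 2·71 = 409
Policy A (Y − 53):
  Y = 71 − 53 = 18
  E = 267 + 2·18 = 303
Change in E: 303 − 409 = -106

-106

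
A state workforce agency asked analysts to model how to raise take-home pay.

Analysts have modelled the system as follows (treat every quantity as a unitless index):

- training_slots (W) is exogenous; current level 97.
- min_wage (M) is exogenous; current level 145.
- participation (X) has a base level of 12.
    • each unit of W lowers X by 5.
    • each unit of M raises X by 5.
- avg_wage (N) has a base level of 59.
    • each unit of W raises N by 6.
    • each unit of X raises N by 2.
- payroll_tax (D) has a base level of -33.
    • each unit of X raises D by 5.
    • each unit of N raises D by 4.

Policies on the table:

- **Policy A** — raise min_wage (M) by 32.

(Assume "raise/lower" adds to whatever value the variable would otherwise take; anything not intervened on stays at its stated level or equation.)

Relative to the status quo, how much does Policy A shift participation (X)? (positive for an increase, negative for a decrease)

160

Baseline:
  W = 97
  M = 145
  X = 12 − 5·97 + 5·145 = 252
Policy A (M + 32):
  W = 97
  M = 145 + 32 = 177
  X = 12 − 5·97 + 5·177 = 412
Change in X: 412 − 252 = 160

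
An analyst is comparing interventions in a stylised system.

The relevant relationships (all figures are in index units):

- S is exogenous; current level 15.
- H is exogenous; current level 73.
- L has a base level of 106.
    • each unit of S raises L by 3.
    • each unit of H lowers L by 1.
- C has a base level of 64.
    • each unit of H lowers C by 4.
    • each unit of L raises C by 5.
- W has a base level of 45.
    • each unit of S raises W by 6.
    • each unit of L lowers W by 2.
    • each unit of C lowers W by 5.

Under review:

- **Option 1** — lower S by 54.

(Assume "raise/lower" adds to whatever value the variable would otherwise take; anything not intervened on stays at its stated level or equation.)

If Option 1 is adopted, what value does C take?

Option 1 (S − 54):
  S = 15 − 54 = -39
  H = 73
  L = 106 + 3·(-39) − 73 = -84
  C = 64 − 4·73 + 5·(-84) = -648

-648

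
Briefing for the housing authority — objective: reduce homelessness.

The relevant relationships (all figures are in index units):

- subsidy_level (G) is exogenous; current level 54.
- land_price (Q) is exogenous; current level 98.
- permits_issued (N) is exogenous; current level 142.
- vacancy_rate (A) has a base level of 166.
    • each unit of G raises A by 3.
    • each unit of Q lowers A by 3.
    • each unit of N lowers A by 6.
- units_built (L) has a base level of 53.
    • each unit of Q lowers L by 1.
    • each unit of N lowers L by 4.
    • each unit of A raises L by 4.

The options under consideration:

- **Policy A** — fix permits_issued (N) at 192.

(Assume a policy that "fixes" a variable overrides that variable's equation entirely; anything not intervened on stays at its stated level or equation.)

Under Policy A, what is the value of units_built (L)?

-5285

Policy A (N := 192):
  G = 54
  Q = 98
  N = 192
  A = 166 + 3·54 − 3·98 − 6·192 = -1118
  L = 53 − 98 − 4·192 + 4·(-1118) = -5285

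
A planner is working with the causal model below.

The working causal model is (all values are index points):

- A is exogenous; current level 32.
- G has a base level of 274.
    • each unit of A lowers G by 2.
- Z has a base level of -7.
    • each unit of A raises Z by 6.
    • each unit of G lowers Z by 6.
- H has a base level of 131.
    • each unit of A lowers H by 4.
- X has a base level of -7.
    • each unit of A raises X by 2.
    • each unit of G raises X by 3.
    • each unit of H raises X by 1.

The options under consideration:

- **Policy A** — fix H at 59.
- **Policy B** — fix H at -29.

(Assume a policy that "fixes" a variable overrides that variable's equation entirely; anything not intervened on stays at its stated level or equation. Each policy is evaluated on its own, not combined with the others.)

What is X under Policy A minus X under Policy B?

Policy A (H := 59):
  A = 32
  G = 274 − 2·32 = 210
  H = 59
  X = -7 + 2·32 + 3·210 + 59 = 746
Policy B (H := -29):
  A = 32
  G = 274 − 2·32 = 210
  H = -29
  X = -7 + 2·32 + 3·210 + (-29) = 658
X: 746 − 658 = 88

88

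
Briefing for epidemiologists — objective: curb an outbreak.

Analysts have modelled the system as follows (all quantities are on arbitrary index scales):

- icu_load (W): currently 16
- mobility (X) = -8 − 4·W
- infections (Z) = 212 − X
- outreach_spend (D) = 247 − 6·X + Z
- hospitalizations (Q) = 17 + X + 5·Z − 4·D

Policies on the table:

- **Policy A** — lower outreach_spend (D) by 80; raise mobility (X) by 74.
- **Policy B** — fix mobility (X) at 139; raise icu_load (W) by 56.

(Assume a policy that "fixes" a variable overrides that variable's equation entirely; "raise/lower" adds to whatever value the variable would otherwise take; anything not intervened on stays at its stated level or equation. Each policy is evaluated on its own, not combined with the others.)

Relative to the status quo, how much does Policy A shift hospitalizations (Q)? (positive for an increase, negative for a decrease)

Baseline:
  W = 16
  X = -8 − 4·16 = -72
  Z = 212 − (-72) = 284
  D = 247 − 6·(-72) + 284 = 963
  Q = 17 + (-72) + 5·284 − 4·963 = -2487
Policy A (D − 80, X + 74):
  W = 16
  X = -8 − 4·16 (+74 from intervention) = 2
  Z = 212 − 2 = 210
  D = 247 − 6·2 + 210 (−80 from intervention) = 365
  Q = 17 + 2 + 5·210 − 4·365 = -391
Change in Q: -391 − (-2487) = 2096

2096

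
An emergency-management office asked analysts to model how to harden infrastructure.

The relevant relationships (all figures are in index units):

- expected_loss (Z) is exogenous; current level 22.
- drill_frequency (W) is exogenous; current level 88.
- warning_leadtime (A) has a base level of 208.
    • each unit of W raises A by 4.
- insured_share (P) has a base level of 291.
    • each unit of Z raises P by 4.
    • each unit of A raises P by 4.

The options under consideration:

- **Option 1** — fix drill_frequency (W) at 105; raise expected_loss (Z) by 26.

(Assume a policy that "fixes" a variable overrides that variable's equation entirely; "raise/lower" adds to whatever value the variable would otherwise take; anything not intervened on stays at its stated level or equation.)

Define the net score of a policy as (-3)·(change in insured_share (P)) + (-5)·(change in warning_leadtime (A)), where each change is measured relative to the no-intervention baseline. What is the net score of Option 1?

Baseline:
  Z = 22
  W = 88
  A = 208 + 4·88 = 560
  P = 291 + 4·22 + 4·560 = 2619
Option 1 (W := 105, Z + 26):
  Z = 22 + 26 = 48
  W = 105
  A = 208 + 4·105 = 628
  P = 291 + 4·48 + 4·628 = 2995
ΔP = 2995 − 2619 = 376; ΔA = 628 − 560 = 68
Score = (-3)·376 + (-5)·68 = -1468

-1468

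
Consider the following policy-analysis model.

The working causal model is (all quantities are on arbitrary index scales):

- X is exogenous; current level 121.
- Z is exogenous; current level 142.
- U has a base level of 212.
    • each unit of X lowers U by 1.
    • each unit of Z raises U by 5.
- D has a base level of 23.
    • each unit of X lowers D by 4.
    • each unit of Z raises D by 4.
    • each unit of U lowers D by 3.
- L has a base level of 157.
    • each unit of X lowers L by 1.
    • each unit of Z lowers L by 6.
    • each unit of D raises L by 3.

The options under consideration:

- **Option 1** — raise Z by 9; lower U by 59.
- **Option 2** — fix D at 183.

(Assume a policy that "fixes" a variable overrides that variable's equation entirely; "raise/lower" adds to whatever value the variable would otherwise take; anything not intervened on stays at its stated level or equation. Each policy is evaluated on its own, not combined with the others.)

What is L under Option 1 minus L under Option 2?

-7257

Option 1 (Z + 9, U − 59):
  X = 121
  Z = 142 + 9 = 151
  U = 212 − 121 + 5·151 (−59 from intervention) = 787
  D = 23 − 4·121 + 4·151 − 3·787 = -2218
  L = 157 − 121 − 6·151 + 3·(-2218) = -7524
Option 2 (D := 183):
  X = 121
  Z = 142
  U = 212 − 121 + 5·142 = 801
  D = 183
  L = 157 − 121 − 6·142 + 3·183 = -267
L: -7524 − (-267) = -7257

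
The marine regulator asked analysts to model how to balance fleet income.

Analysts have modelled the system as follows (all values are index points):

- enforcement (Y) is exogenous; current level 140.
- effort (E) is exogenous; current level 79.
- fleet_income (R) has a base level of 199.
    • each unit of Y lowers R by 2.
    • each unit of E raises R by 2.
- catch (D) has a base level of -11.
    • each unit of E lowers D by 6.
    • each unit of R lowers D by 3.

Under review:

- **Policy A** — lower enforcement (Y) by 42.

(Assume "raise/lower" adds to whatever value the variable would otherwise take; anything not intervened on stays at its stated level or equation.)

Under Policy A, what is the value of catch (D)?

-968

Policy A (Y − 42):
  Y = 140 − 42 = 98
  E = 79
  R = 199 − 2·98 + 2·79 = 161
  D = -11 − 6·79 − 3·161 = -968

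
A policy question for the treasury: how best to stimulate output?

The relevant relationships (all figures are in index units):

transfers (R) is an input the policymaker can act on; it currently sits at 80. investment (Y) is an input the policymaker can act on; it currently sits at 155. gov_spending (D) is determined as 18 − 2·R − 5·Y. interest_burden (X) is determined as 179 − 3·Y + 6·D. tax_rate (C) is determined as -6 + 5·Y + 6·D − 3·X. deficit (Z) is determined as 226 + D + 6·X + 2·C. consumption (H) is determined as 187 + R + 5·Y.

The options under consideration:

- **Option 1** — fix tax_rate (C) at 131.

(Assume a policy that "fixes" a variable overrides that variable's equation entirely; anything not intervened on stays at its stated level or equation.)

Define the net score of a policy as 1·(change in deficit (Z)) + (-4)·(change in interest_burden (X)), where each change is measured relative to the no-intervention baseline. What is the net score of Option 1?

-25000

Baseline:
  R = 80
  Y = 155
  D = 18 − 2·80 − 5·155 = -917
  X = 179 − 3·155 + 6·(-917) = -5788
  C = -6 + 5·155 + 6·(-917) − 3·(-5788) = 12631
  Z = 226 + (-917) + 6·(-5788) + 2·12631 = -10157
Option 1 (C := 131):
  R = 80
  Y = 155
  D = 18 − 2·80 − 5·155 = -917
  X = 179 − 3·155 + 6·(-917) = -5788
  C = 131
  Z = 226 + (-917) + 6·(-5788) + 2·131 = -35157
ΔZ = -35157 − (-10157) = -25000; ΔX = -5788 − (-5788) = 0
Score = 1·(-25000) + (-4)·0 = -25000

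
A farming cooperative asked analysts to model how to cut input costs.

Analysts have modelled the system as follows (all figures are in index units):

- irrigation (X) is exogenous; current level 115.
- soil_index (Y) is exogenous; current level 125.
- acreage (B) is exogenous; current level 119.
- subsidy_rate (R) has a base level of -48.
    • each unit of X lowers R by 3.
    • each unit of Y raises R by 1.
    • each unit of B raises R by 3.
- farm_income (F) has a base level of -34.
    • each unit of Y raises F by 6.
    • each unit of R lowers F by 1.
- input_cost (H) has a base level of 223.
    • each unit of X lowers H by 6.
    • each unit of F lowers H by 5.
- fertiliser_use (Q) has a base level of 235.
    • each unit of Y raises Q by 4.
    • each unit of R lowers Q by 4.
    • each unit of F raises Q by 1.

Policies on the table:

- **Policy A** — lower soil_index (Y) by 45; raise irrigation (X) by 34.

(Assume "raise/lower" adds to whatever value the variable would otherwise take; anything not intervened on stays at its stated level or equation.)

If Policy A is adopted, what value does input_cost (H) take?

-3191

Policy A (Y − 45, X + 34):
  X = 115 + 34 = 149
  Y = 125 − 45 = 80
  B = 119
  R = -48 − 3·149 + 80 + 3·119 = -58
  F = -34 + 6·80 − (-58) = 504
  H = 223 − 6·149 − 5·504 = -3191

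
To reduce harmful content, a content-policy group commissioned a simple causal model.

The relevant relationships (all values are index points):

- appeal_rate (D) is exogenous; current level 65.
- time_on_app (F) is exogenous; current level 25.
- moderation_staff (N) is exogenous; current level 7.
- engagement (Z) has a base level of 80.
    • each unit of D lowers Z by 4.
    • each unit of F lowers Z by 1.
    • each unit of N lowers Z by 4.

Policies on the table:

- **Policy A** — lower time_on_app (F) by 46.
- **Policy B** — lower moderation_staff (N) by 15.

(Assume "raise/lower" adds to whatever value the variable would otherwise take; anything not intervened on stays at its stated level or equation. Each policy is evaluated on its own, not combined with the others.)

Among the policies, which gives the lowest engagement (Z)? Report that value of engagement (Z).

-187

Policy A (F − 46):
  D = 65
  F = 25 − 46 = -21
  N = 7
  Z = 80 − 4·65 − (-21) − 4·7 = -187
Policy B (N − 15):
  D = 65
  F = 25
  N = 7 − 15 = -8
  Z = 80 − 4·65 − 25 − 4·(-8) = -173
Comparing — Policy A: Z=-187, Policy B: Z=-173. Lowest is -187 (Policy A).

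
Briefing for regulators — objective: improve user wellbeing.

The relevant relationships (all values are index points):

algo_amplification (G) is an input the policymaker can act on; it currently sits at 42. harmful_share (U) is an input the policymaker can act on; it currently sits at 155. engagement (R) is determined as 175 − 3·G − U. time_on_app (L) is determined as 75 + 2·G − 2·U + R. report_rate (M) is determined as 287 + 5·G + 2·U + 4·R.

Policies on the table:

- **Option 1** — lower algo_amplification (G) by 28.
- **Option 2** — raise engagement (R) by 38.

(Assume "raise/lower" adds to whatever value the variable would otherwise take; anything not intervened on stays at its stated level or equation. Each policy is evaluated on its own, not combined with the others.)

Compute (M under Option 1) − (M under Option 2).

44

Option 1 (G − 28):
  G = 42 − 28 = 14
  U = 155
  R = 175 − 3·14 − 155 = -22
  M = 287 + 5·14 + 2·155 + 4·(-22) = 579
Option 2 (R + 38):
  G = 42
  U = 155
  R = 175 − 3·42 − 155 (+38 from intervention) = -68
  M = 287 + 5·42 + 2·155 + 4·(-68) = 535
M: 579 − 535 = 44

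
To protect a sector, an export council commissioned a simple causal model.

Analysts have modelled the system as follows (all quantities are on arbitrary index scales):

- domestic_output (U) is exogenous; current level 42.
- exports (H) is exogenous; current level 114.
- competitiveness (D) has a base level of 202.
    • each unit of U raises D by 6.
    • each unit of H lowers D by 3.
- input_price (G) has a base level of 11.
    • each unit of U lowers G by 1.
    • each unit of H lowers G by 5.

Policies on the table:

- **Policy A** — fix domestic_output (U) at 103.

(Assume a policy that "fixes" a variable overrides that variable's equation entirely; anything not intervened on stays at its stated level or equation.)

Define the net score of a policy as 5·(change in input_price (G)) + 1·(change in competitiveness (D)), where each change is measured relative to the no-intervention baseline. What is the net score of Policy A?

Baseline:
  U = 42
  H = 114
  D = 202 + 6·42 − 3·114 = 112
  G = 11 − 42 − 5·114 = -601
Policy A (U := 103):
  U = 103
  H = 114
  D = 202 + 6·103 − 3·114 = 478
  G = 11 − 103 − 5·114 = -662
ΔG = -662 − (-601) = -61; ΔD = 478 − 112 = 366
Score = 5·(-61) + 1·366 = 61

61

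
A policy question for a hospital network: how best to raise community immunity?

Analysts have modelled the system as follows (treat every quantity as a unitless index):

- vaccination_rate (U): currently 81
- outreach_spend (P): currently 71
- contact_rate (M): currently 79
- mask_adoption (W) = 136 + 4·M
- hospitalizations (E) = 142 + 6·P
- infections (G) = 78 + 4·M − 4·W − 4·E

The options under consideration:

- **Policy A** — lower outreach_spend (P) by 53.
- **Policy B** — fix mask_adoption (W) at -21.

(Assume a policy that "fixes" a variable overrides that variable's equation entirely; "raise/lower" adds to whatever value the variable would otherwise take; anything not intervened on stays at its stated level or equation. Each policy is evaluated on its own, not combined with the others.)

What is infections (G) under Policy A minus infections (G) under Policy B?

Policy A (P − 53):
  P = 71 − 53 = 18
  M = 79
  W = 136 + 4·79 = 452
  E = 142 + 6·18 = 250
  G = 78 + 4·79 − 4·452 − 4·250 = -2414
Policy B (W := -21):
  P = 71
  M = 79
  W = -21
  E = 142 + 6·71 = 568
  G = 78 + 4·79 − 4·(-21) − 4·568 = -1794
G: -2414 − (-1794) = -620

-620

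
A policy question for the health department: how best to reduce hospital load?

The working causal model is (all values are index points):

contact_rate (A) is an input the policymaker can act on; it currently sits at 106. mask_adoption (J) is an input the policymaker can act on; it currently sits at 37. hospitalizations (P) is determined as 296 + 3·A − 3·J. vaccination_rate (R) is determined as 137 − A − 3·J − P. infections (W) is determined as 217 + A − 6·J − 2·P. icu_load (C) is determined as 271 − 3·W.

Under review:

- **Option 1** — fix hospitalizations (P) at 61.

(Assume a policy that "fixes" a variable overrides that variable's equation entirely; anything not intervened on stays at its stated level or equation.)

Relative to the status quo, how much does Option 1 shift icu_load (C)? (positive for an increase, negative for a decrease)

Baseline:
  A = 106
  J = 37
  P = 296 + 3·106 − 3·37 = 503
  W = 217 + 106 − 6·37 − 2·503 = -905
  C = 271 − 3·(-905) = 2986
Option 1 (P := 61):
  A = 106
  J = 37
  P = 61
  W = 217 + 106 − 6·37 − 2·61 = -21
  C = 271 − 3·(-21) = 334
Change in C: 334 − 2986 = -2652

-2652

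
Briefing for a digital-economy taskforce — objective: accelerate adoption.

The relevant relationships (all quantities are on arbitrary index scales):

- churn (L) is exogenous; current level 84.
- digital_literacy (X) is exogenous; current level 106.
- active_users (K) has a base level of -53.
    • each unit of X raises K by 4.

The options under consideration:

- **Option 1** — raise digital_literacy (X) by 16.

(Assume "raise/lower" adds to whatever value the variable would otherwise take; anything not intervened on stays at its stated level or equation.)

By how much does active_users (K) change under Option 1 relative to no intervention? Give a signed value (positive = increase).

64

Baseline:
  X = 106
  K = -53 + 4·106 = 371
Option 1 (X + 16):
  X = 106 + 16 = 122
  K = -53 + 4·122 = 435
Change in K: 435 − 371 = 64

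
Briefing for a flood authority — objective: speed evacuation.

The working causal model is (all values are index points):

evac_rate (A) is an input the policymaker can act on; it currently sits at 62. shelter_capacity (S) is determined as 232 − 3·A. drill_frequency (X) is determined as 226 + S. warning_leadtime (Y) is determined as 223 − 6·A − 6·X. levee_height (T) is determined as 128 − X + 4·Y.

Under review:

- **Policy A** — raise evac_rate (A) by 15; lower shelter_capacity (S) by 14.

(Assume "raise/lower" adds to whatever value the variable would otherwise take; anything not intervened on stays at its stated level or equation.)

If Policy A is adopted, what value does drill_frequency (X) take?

Policy A (A + 15, S − 14):
  A = 62 + 15 = 77
  S = 232 − 3·77 (−14 from intervention) = -13
  X = 226 + (-13) = 213

213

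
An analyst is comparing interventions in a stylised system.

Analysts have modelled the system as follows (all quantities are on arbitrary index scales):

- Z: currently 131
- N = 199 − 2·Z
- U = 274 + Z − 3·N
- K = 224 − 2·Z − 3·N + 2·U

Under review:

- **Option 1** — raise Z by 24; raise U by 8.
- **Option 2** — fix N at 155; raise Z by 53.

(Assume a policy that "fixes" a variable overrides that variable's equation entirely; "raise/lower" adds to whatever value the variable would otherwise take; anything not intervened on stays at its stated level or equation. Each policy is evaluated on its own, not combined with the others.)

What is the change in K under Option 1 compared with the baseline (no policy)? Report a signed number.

448

Baseline:
  Z = 131
  N = 199 − 2·131 = -63
  U = 274 + 131 − 3·(-63) = 594
  K = 224 − 2·131 − 3·(-63) + 2·594 = 1339
Option 1 (Z + 24, U + 8):
  Z = 131 + 24 = 155
  N = 199 − 2·155 = -111
  U = 274 + 155 − 3·(-111) (+8 from intervention) = 770
  K = 224 − 2·155 − 3·(-111) + 2·770 = 1787
Change in K: 1787 − 1339 = 448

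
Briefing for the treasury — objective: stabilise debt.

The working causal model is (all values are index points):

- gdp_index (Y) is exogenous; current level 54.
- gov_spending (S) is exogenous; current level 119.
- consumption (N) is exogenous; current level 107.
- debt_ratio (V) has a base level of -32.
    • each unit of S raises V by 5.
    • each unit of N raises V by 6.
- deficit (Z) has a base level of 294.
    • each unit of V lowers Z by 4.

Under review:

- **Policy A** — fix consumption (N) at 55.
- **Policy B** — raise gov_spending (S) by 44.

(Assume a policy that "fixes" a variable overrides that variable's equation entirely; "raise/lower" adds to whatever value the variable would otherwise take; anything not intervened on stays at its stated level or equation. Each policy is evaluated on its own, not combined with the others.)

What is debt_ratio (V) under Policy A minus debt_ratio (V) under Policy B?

Policy A (N := 55):
  S = 119
  N = 55
  V = -32 + 5·119 + 6·55 = 893
Policy B (S + 44):
  S = 119 + 44 = 163
  N = 107
  V = -32 + 5·163 + 6·107 = 1425
V: 893 − 1425 = -532

-532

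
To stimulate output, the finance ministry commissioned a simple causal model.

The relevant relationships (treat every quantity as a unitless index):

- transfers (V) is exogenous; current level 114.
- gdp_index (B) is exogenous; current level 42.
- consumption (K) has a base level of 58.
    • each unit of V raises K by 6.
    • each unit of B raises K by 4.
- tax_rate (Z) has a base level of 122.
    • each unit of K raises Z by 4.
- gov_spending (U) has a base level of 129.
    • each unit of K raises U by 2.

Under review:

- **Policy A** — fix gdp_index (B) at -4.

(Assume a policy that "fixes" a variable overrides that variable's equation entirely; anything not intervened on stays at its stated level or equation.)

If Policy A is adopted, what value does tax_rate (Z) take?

3026

Policy A (B := -4):
  V = 114
  B = -4
  K = 58 + 6·114 + 4·(-4) = 726
  Z = 122 + 4·726 = 3026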